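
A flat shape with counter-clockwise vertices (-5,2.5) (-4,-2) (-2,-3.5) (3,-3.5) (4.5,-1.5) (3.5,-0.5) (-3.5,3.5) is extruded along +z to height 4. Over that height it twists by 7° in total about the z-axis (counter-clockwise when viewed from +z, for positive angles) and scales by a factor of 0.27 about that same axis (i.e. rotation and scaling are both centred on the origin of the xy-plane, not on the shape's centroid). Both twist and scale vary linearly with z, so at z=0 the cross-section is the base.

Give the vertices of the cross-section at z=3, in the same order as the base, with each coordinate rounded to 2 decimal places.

t = z/height = 3/4 = 0.75
s = 1 + (scale-1)·z/height = 1 + (0.27-1)·3/4 = 0.452500
θ = twist·z/height = 7°·3/4 = 5.2500° = 0.091630 rad
cos θ = 0.995805, sin θ = 0.091502 (intermediates below are computed at full precision and shown rounded to 5 d.p.)
v1: (-5,2.5) → rotate → (-5.20778,2.03200) → ×s → (-2.35652,0.91948) → (-2.36,0.92)
v2: (-4,-2) → rotate → (-3.80022,-2.35762) → ×s → (-1.71960,-1.06682) → (-1.72,-1.07)
v3: (-2,-3.5) → rotate → (-1.67135,-3.66832) → ×s → (-0.75629,-1.65992) → (-0.76,-1.66)
v4: (3,-3.5) → rotate → (3.30767,-3.21081) → ×s → (1.49672,-1.45289) → (1.50,-1.45)
v5: (4.5,-1.5) → rotate → (4.61837,-1.08195) → ×s → (2.08981,-0.48958) → (2.09,-0.49)
v6: (3.5,-0.5) → rotate → (3.53107,-0.17765) → ×s → (1.59781,-0.08039) → (1.60,-0.08)
v7: (-3.5,3.5) → rotate → (-3.80557,3.16506) → ×s → (-1.72202,1.43219) → (-1.72,1.43)

Cross-section at z=3: (-2.36,0.92) (-1.72,-1.07) (-0.76,-1.66) (1.50,-1.45) (2.09,-0.49) (1.60,-0.08) (-1.72,1.43)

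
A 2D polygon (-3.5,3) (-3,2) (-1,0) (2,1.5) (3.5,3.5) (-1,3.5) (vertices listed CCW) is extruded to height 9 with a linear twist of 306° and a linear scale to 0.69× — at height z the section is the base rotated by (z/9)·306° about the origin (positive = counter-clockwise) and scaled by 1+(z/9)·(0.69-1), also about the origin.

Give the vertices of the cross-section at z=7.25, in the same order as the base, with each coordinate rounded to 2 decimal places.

t = z/height = 7.25/9 = 0.805556
s = 1 + (scale-1)·z/height = 1 + (0.69-1)·7.25/9 = 0.750278
θ = twist·z/height = 306°·7.25/9 = 246.5000° = 4.302237 rad
cos θ = -0.398749, sin θ = -0.917060 (intermediates below are computed at full precision and shown rounded to 5 d.p.)
v1: (-3.5,3) → rotate → (4.14680,2.01346) → ×s → (3.11125,1.51066) → (3.11,1.51)
v2: (-3,2) → rotate → (3.03037,1.95368) → ×s → (2.27362,1.46580) → (2.27,1.47)
v3: (-1,0) → rotate → (0.39875,0.91706) → ×s → (0.29917,0.68805) → (0.30,0.69)
v4: (2,1.5) → rotate → (0.57809,-2.43224) → ×s → (0.43373,-1.82486) → (0.43,-1.82)
v5: (3.5,3.5) → rotate → (1.81409,-4.60533) → ×s → (1.36107,-3.45528) → (1.36,-3.46)
v6: (-1,3.5) → rotate → (3.60846,-0.47856) → ×s → (2.70735,-0.35905) → (2.71,-0.36)

Cross-section at z=7.25: (3.11,1.51) (2.27,1.47) (0.30,0.69) (0.43,-1.82) (1.36,-3.46) (2.71,-0.36)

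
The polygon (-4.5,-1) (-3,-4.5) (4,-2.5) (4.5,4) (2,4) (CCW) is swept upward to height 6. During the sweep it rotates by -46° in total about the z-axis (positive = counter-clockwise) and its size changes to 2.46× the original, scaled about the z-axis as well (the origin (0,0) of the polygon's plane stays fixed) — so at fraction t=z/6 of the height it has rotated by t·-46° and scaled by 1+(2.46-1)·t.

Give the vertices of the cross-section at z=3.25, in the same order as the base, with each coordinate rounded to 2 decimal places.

t = z/height = 3.25/6 = 0.541667
s = 1 + (scale-1)·z/height = 1 + (2.46-1)·3.25/6 = 1.790833
θ = twist·z/height = -46°·3.25/6 = -24.9167° = -0.434878 rad
cos θ = 0.906922, sin θ = -0.421300 (intermediates below are computed at full precision and shown rounded to 5 d.p.)
v1: (-4.5,-1) → rotate → (-4.50245,0.98893) → ×s → (-8.06313,1.77100) → (-8.06,1.77)
v2: (-3,-4.5) → rotate → (-4.61661,-2.81725) → ×s → (-8.26758,-5.04522) → (-8.27,-5.05)
v3: (4,-2.5) → rotate → (2.57444,-3.95250) → ×s → (4.61039,-7.07827) → (4.61,-7.08)
v4: (4.5,4) → rotate → (5.76635,1.73184) → ×s → (10.32656,3.10143) → (10.33,3.10)
v5: (2,4) → rotate → (3.49904,2.78509) → ×s → (6.26620,4.98763) → (6.27,4.99)

Cross-section at z=3.25: (-8.06,1.77) (-8.27,-5.05) (4.61,-7.08) (10.33,3.10) (6.27,4.99)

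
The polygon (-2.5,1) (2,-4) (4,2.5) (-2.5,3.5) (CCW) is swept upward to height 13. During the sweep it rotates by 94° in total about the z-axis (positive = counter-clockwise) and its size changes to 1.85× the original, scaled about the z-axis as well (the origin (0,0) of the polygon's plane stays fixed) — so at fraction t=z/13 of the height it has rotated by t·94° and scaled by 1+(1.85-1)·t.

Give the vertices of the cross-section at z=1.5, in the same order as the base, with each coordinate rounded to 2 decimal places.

Cross-section at z=1.5: (-2.90,0.56) (2.98,-3.90) (3.80,3.52) (-3.42,3.26)

t = z/height = 1.5/13 = 0.115385
s = 1 + (scale-1)·z/height = 1 + (1.85-1)·1.5/13 = 1.098077
θ = twist·z/height = 94°·1.5/13 = 10.8462° = 0.189301 rad
cos θ = 0.982136, sin θ = 0.188173 (intermediates below are computed at full precision and shown rounded to 5 d.p.)
v1: (-2.5,1) → rotate → (-2.64351,0.51170) → ×s → (-2.90278,0.56189) → (-2.90,0.56)
v2: (2,-4) → rotate → (2.71696,-3.55220) → ×s → (2.98343,-3.90059) → (2.98,-3.90)
v3: (4,2.5) → rotate → (3.45811,3.20803) → ×s → (3.79727,3.52266) → (3.80,3.52)
v4: (-2.5,3.5) → rotate → (-3.11394,2.96704) → ×s → (-3.41935,3.25804) → (-3.42,3.26)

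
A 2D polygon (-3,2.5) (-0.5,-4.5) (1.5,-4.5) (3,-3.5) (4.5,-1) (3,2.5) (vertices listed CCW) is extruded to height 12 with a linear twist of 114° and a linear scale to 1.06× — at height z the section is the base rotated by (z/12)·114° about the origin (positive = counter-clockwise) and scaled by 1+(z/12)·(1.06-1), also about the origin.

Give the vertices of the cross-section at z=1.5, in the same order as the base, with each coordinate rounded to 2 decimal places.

t = z/height = 1.5/12 = 0.125
s = 1 + (scale-1)·z/height = 1 + (1.06-1)·1.5/12 = 1.007500
θ = twist·z/height = 114°·1.5/12 = 14.2500° = 0.248709 rad
cos θ = 0.969231, sin θ = 0.246153 (intermediates below are computed at full precision and shown rounded to 5 d.p.)
v1: (-3,2.5) → rotate → (-3.52308,1.68462) → ×s → (-3.54950,1.69725) → (-3.55,1.70)
v2: (-0.5,-4.5) → rotate → (0.62307,-4.48462) → ×s → (0.62775,-4.51825) → (0.63,-4.52)
v3: (1.5,-4.5) → rotate → (2.56154,-3.99231) → ×s → (2.58075,-4.02225) → (2.58,-4.02)
v4: (3,-3.5) → rotate → (3.76923,-2.65385) → ×s → (3.79750,-2.67375) → (3.80,-2.67)
v5: (4.5,-1) → rotate → (4.60769,0.13846) → ×s → (4.64225,0.13950) → (4.64,0.14)
v6: (3,2.5) → rotate → (2.29231,3.16154) → ×s → (2.30950,3.18525) → (2.31,3.19)

Cross-section at z=1.5: (-3.55,1.70) (0.63,-4.52) (2.58,-4.02) (3.80,-2.67) (4.64,0.14) (2.31,3.19)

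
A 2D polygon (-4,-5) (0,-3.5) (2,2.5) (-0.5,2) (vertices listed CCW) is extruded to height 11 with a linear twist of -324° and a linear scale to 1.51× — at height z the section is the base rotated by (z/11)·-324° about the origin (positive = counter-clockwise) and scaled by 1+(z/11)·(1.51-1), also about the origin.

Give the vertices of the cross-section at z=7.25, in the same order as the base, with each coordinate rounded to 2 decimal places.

Cross-section at z=7.25: (8.15,2.61) (2.58,3.90) (-4.07,-1.31) (-0.92,-2.60)

t = z/height = 7.25/11 = 0.659091
s = 1 + (scale-1)·z/height = 1 + (1.51-1)·7.25/11 = 1.336136
θ = twist·z/height = -324°·7.25/11 = -213.5455° = -3.727071 rad
cos θ = -0.833448, sin θ = 0.552598 (intermediates below are computed at full precision and shown rounded to 5 d.p.)
v1: (-4,-5) → rotate → (6.09678,1.95685) → ×s → (8.14613,2.61461) → (8.15,2.61)
v2: (0,-3.5) → rotate → (1.93409,2.91707) → ×s → (2.58421,3.89760) → (2.58,3.90)
v3: (2,2.5) → rotate → (-3.04839,-0.97842) → ×s → (-4.07307,-1.30731) → (-4.07,-1.31)
v4: (-0.5,2) → rotate → (-0.68847,-1.94319) → ×s → (-0.91989,-2.59637) → (-0.92,-2.60)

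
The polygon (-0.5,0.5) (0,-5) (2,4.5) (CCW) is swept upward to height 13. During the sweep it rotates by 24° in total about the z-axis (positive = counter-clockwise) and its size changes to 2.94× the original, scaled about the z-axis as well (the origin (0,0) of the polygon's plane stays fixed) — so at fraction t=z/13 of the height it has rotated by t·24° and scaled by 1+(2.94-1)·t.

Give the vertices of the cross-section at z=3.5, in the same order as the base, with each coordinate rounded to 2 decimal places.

t = z/height = 3.5/13 = 0.269231
s = 1 + (scale-1)·z/height = 1 + (2.94-1)·3.5/13 = 1.522308
θ = twist·z/height = 24°·3.5/13 = 6.4615° = 0.112775 rad
cos θ = 0.993648, sin θ = 0.112536 (intermediates below are computed at full precision and shown rounded to 5 d.p.)
v1: (-0.5,0.5) → rotate → (-0.55309,0.44056) → ×s → (-0.84198,0.67066) → (-0.84,0.67)
v2: (0,-5) → rotate → (0.56268,-4.96824) → ×s → (0.85657,-7.56319) → (0.86,-7.56)
v3: (2,4.5) → rotate → (1.48088,4.69649) → ×s → (2.25436,7.14950) → (2.25,7.15)

Cross-section at z=3.5: (-0.84,0.67) (0.86,-7.56) (2.25,7.15)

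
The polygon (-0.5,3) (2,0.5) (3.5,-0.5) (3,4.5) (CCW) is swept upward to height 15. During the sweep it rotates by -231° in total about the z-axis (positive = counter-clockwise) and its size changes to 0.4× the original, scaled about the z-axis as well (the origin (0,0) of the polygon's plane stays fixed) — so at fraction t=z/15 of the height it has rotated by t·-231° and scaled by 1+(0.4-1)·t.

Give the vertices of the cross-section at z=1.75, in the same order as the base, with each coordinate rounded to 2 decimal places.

t = z/height = 1.75/15 = 0.116667
s = 1 + (scale-1)·z/height = 1 + (0.4-1)·1.75/15 = 0.930000
θ = twist·z/height = -231°·1.75/15 = -26.9500° = -0.470366 rad
cos θ = 0.891402, sin θ = -0.453213 (intermediates below are computed at full precision and shown rounded to 5 d.p.)
v1: (-0.5,3) → rotate → (0.91394,2.90081) → ×s → (0.84996,2.69776) → (0.85,2.70)
v2: (2,0.5) → rotate → (2.00941,-0.46072) → ×s → (1.86875,-0.42847) → (1.87,-0.43)
v3: (3.5,-0.5) → rotate → (2.89330,-2.03195) → ×s → (2.69077,-1.88971) → (2.69,-1.89)
v4: (3,4.5) → rotate → (4.71366,2.65167) → ×s → (4.38371,2.46606) → (4.38,2.47)

Cross-section at z=1.75: (0.85,2.70) (1.87,-0.43) (2.69,-1.89) (4.38,2.47)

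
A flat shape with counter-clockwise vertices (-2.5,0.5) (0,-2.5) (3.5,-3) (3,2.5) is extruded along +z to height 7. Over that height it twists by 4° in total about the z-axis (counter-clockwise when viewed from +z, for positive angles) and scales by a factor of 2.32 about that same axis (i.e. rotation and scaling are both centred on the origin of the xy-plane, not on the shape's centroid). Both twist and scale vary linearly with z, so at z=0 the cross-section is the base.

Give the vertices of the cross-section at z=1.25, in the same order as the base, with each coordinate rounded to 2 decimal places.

t = z/height = 1.25/7 = 0.178571
s = 1 + (scale-1)·z/height = 1 + (2.32-1)·1.25/7 = 1.235714
θ = twist·z/height = 4°·1.25/7 = 0.7143° = 0.012467 rad
cos θ = 0.999922, sin θ = 0.012466 (intermediates below are computed at full precision and shown rounded to 5 d.p.)
v1: (-2.5,0.5) → rotate → (-2.50604,0.46880) → ×s → (-3.09675,0.57930) → (-3.10,0.58)
v2: (0,-2.5) → rotate → (0.03117,-2.49981) → ×s → (0.03851,-3.08905) → (0.04,-3.09)
v3: (3.5,-3) → rotate → (3.53713,-2.95613) → ×s → (4.37088,-3.65294) → (4.37,-3.65)
v4: (3,2.5) → rotate → (2.96860,2.53720) → ×s → (3.66834,3.13526) → (3.67,3.14)

Cross-section at z=1.25: (-3.10,0.58) (0.04,-3.09) (4.37,-3.65) (3.67,3.14)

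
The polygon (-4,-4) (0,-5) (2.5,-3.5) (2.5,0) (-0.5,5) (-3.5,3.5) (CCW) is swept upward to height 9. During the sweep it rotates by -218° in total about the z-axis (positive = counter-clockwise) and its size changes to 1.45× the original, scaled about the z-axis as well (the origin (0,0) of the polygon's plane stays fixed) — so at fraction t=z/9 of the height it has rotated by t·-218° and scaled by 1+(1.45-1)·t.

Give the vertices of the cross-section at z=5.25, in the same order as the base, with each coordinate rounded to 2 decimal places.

Cross-section at z=5.25: (-0.97,7.08) (-5.03,3.81) (-5.43,0.15) (-1.91,-2.52) (5.41,-3.31) (6.19,0.85)

t = z/height = 5.25/9 = 0.583333
s = 1 + (scale-1)·z/height = 1 + (1.45-1)·5.25/9 = 1.262500
θ = twist·z/height = -218°·5.25/9 = -127.1667° = -2.219477 rad
cos θ = -0.604136, sin θ = -0.796882 (intermediates below are computed at full precision and shown rounded to 5 d.p.)
v1: (-4,-4) → rotate → (-0.77098,5.60407) → ×s → (-0.97337,7.07514) → (-0.97,7.08)
v2: (0,-5) → rotate → (-3.98441,3.02068) → ×s → (-5.03031,3.81361) → (-5.03,3.81)
v3: (2.5,-3.5) → rotate → (-4.29942,0.12227) → ×s → (-5.42802,0.15437) → (-5.43,0.15)
v4: (2.5,0) → rotate → (-1.51034,-1.99220) → ×s → (-1.90680,-2.51516) → (-1.91,-2.52)
v5: (-0.5,5) → rotate → (4.28648,-2.62224) → ×s → (5.41168,-3.31057) → (5.41,-3.31)
v6: (-3.5,3.5) → rotate → (4.90356,0.67461) → ×s → (6.19074,0.85170) → (6.19,0.85)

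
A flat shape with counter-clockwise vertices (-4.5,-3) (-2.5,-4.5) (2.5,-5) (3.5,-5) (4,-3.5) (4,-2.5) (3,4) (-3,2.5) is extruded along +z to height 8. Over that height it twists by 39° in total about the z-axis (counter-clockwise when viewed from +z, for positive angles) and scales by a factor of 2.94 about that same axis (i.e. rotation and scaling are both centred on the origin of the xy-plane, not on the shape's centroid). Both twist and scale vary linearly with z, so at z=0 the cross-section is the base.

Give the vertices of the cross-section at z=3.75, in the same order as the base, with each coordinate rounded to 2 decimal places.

t = z/height = 3.75/8 = 0.46875
s = 1 + (scale-1)·z/height = 1 + (2.94-1)·3.75/8 = 1.909375
θ = twist·z/height = 39°·3.75/8 = 18.2813° = 0.319068 rad
cos θ = 0.949528, sin θ = 0.313682 (intermediates below are computed at full precision and shown rounded to 5 d.p.)
v1: (-4.5,-3) → rotate → (-3.33183,-4.26015) → ×s → (-6.36172,-8.13423) → (-6.36,-8.13)
v2: (-2.5,-4.5) → rotate → (-0.96225,-5.05708) → ×s → (-1.83730,-9.65586) → (-1.84,-9.66)
v3: (2.5,-5) → rotate → (3.94223,-3.96344) → ×s → (7.52719,-7.56769) → (7.53,-7.57)
v4: (3.5,-5) → rotate → (4.89176,-3.64975) → ×s → (9.34020,-6.96875) → (9.34,-6.97)
v5: (4,-3.5) → rotate → (4.89600,-2.06862) → ×s → (9.34830,-3.94977) → (9.35,-3.95)
v6: (4,-2.5) → rotate → (4.58232,-1.11909) → ×s → (8.74936,-2.13677) → (8.75,-2.14)
v7: (3,4) → rotate → (1.59386,4.73916) → ×s → (3.04327,9.04883) → (3.04,9.05)
v8: (-3,2.5) → rotate → (-3.63279,1.43278) → ×s → (-6.93636,2.73571) → (-6.94,2.74)

Cross-section at z=3.75: (-6.36,-8.13) (-1.84,-9.66) (7.53,-7.57) (9.34,-6.97) (9.35,-3.95) (8.75,-2.14) (3.04,9.05) (-6.94,2.74)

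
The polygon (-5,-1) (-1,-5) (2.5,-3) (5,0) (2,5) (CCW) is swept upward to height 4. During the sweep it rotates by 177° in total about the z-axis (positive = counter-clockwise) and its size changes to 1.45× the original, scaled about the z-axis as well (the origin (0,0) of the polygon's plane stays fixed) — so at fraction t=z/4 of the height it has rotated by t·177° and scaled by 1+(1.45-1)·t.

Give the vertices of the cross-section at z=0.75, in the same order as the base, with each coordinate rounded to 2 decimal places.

t = z/height = 0.75/4 = 0.1875
s = 1 + (scale-1)·z/height = 1 + (1.45-1)·0.75/4 = 1.084375
θ = twist·z/height = 177°·0.75/4 = 33.1875° = 0.579231 rad
cos θ = 0.836884, sin θ = 0.547381 (intermediates below are computed at full precision and shown rounded to 5 d.p.)
v1: (-5,-1) → rotate → (-3.63704,-3.57379) → ×s → (-3.94391,-3.87533) → (-3.94,-3.88)
v2: (-1,-5) → rotate → (1.90002,-4.73180) → ×s → (2.06033,-5.13104) → (2.06,-5.13)
v3: (2.5,-3) → rotate → (3.73435,-1.14220) → ×s → (4.04944,-1.23857) → (4.05,-1.24)
v4: (5,0) → rotate → (4.18442,2.73690) → ×s → (4.53748,2.96783) → (4.54,2.97)
v5: (2,5) → rotate → (-1.06314,5.27918) → ×s → (-1.15284,5.72461) → (-1.15,5.72)

Cross-section at z=0.75: (-3.94,-3.88) (2.06,-5.13) (4.05,-1.24) (4.54,2.97) (-1.15,5.72)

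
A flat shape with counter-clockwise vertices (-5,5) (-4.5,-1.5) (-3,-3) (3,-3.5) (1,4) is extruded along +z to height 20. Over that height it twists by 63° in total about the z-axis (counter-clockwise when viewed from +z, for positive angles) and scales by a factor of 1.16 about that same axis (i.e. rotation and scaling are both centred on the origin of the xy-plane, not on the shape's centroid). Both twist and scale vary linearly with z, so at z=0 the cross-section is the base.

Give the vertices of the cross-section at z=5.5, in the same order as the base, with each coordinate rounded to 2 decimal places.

t = z/height = 5.5/20 = 0.275
s = 1 + (scale-1)·z/height = 1 + (1.16-1)·5.5/20 = 1.044000
θ = twist·z/height = 63°·5.5/20 = 17.3250° = 0.302378 rad
cos θ = 0.954631, sin θ = 0.297791 (intermediates below are computed at full precision and shown rounded to 5 d.p.)
v1: (-5,5) → rotate → (-6.26211,3.28420) → ×s → (-6.53764,3.42870) → (-6.54,3.43)
v2: (-4.5,-1.5) → rotate → (-3.84915,-2.77201) → ×s → (-4.01851,-2.89398) → (-4.02,-2.89)
v3: (-3,-3) → rotate → (-1.97052,-3.75727) → ×s → (-2.05722,-3.92259) → (-2.06,-3.92)
v4: (3,-3.5) → rotate → (3.90616,-2.44783) → ×s → (4.07803,-2.55554) → (4.08,-2.56)
v5: (1,4) → rotate → (-0.23653,4.11632) → ×s → (-0.24694,4.29743) → (-0.25,4.30)

Cross-section at z=5.5: (-6.54,3.43) (-4.02,-2.89) (-2.06,-3.92) (4.08,-2.56) (-0.25,4.30)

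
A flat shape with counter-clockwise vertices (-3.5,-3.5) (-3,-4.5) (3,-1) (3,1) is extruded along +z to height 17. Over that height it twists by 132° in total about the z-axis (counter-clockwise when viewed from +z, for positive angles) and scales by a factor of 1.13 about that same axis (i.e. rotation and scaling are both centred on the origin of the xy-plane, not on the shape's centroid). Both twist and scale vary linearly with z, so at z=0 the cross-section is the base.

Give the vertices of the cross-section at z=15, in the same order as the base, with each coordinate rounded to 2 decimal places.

t = z/height = 15/17 = 0.882353
s = 1 + (scale-1)·z/height = 1 + (1.13-1)·15/17 = 1.114706
θ = twist·z/height = 132°·15/17 = 116.4706° = 2.032795 rad
cos θ = -0.445738, sin θ = 0.895163 (intermediates below are computed at full precision and shown rounded to 5 d.p.)
v1: (-3.5,-3.5) → rotate → (4.69316,-1.57299) → ×s → (5.23149,-1.75342) → (5.23,-1.75)
v2: (-3,-4.5) → rotate → (5.36545,-0.67967) → ×s → (5.98090,-0.75763) → (5.98,-0.76)
v3: (3,-1) → rotate → (-0.44205,3.13123) → ×s → (-0.49276,3.49040) → (-0.49,3.49)
v4: (3,1) → rotate → (-2.23238,2.23975) → ×s → (-2.48845,2.49666) → (-2.49,2.50)

Cross-section at z=15: (5.23,-1.75) (5.98,-0.76) (-0.49,3.49) (-2.49,2.50)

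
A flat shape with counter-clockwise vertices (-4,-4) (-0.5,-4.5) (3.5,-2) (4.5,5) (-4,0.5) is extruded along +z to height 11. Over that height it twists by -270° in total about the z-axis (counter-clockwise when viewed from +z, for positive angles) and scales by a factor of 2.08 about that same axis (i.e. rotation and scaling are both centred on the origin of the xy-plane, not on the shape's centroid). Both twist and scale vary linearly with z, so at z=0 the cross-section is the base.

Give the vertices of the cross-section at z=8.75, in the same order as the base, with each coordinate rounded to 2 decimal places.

Cross-section at z=8.75: (10.35,1.87) (5.53,6.34) (-3.22,6.77) (-12.17,-2.86) (5.58,-5.00)

t = z/height = 8.75/11 = 0.795455
s = 1 + (scale-1)·z/height = 1 + (2.08-1)·8.75/11 = 1.859091
θ = twist·z/height = -270°·8.75/11 = -214.7727° = -3.748491 rad
cos θ = -0.821421, sin θ = 0.570323 (intermediates below are computed at full precision and shown rounded to 5 d.p.)
v1: (-4,-4) → rotate → (5.56697,1.00439) → ×s → (10.34951,1.86726) → (10.35,1.87)
v2: (-0.5,-4.5) → rotate → (2.97716,3.41123) → ×s → (5.53482,6.34179) → (5.53,6.34)
v3: (3.5,-2) → rotate → (-1.73433,3.63897) → ×s → (-3.22427,6.76518) → (-3.22,6.77)
v4: (4.5,5) → rotate → (-6.54801,-1.54065) → ×s → (-12.17334,-2.86421) → (-12.17,-2.86)
v5: (-4,0.5) → rotate → (3.00052,-2.69200) → ×s → (5.57824,-5.00467) → (5.58,-5.00)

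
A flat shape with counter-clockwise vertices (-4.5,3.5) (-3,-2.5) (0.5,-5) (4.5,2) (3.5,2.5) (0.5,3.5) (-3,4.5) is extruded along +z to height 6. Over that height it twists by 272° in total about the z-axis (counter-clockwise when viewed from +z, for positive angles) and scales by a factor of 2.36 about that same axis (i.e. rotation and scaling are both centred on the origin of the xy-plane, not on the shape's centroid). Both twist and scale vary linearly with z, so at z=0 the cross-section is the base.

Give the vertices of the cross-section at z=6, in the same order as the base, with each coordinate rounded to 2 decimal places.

Cross-section at z=6: (7.88,10.90) (-6.14,6.87) (-11.75,-1.59) (5.09,-10.45) (6.18,-8.05) (8.30,-0.89) (10.37,7.45)

t = z/height = 6/6 = 1
s = 1 + (scale-1)·z/height = 1 + (2.36-1)·6/6 = 2.360000
θ = twist·z/height = 272°·6/6 = 272.0000° = 4.747296 rad
cos θ = 0.034899, sin θ = -0.999391 (intermediates below are computed at full precision and shown rounded to 5 d.p.)
v1: (-4.5,3.5) → rotate → (3.34082,4.61941) → ×s → (7.88434,10.90180) → (7.88,10.90)
v2: (-3,-2.5) → rotate → (-2.60318,2.91092) → ×s → (-6.14349,6.86978) → (-6.14,6.87)
v3: (0.5,-5) → rotate → (-4.97950,-0.67419) → ×s → (-11.75163,-1.59110) → (-11.75,-1.59)
v4: (4.5,2) → rotate → (2.15583,-4.42746) → ×s → (5.08776,-10.44880) → (5.09,-10.45)
v5: (3.5,2.5) → rotate → (2.62063,-3.41062) → ×s → (6.18468,-8.04906) → (6.18,-8.05)
v6: (0.5,3.5) → rotate → (3.51532,-0.37755) → ×s → (8.29615,-0.89101) → (8.30,-0.89)
v7: (-3,4.5) → rotate → (4.39256,3.15522) → ×s → (10.36644,7.44632) → (10.37,7.45)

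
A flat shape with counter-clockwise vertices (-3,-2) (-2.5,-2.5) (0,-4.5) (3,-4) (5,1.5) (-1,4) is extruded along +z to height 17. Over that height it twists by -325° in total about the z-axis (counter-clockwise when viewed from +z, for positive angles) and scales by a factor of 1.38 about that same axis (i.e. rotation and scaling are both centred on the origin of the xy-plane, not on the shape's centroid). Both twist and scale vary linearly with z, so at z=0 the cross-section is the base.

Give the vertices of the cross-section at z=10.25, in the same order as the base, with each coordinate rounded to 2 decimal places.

Cross-section at z=10.25: (4.22,1.35) (3.80,2.11) (1.52,5.32) (-2.19,5.74) (-6.42,-0.08) (-0.17,-5.06)

t = z/height = 10.25/17 = 0.602941
s = 1 + (scale-1)·z/height = 1 + (1.38-1)·10.25/17 = 1.229118
θ = twist·z/height = -325°·10.25/17 = -195.9559° = -3.420075 rad
cos θ = -0.961474, sin θ = 0.274897 (intermediates below are computed at full precision and shown rounded to 5 d.p.)
v1: (-3,-2) → rotate → (3.43422,1.09826) → ×s → (4.22105,1.34989) → (4.22,1.35)
v2: (-2.5,-2.5) → rotate → (3.09093,1.71644) → ×s → (3.79911,2.10971) → (3.80,2.11)
v3: (0,-4.5) → rotate → (1.23704,4.32663) → ×s → (1.52046,5.31794) → (1.52,5.32)
v4: (3,-4) → rotate → (-1.78483,4.67059) → ×s → (-2.19377,5.74070) → (-2.19,5.74)
v5: (5,1.5) → rotate → (-5.21971,-0.06772) → ×s → (-6.41564,-0.08324) → (-6.42,-0.08)
v6: (-1,4) → rotate → (-0.13811,-4.12079) → ×s → (-0.16976,-5.06494) → (-0.17,-5.06)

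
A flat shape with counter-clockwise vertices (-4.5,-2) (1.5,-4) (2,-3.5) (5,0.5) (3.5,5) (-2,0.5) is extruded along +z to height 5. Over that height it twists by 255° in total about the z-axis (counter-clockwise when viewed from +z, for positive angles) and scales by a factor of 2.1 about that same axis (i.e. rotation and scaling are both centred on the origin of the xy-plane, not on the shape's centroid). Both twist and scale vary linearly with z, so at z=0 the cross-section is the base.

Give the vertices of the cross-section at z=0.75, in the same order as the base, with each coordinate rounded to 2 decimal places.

Cross-section at z=0.75: (-2.67,-5.08) (4.26,-2.58) (4.35,-1.76) (4.21,4.06) (-0.40,7.10) (-2.19,-0.99)

t = z/height = 0.75/5 = 0.15
s = 1 + (scale-1)·z/height = 1 + (2.1-1)·0.75/5 = 1.165000
θ = twist·z/height = 255°·0.75/5 = 38.2500° = 0.667588 rad
cos θ = 0.785317, sin θ = 0.619094 (intermediates below are computed at full precision and shown rounded to 5 d.p.)
v1: (-4.5,-2) → rotate → (-2.29574,-4.35656) → ×s → (-2.67454,-5.07539) → (-2.67,-5.08)
v2: (1.5,-4) → rotate → (3.65435,-2.21263) → ×s → (4.25732,-2.57771) → (4.26,-2.58)
v3: (2,-3.5) → rotate → (3.73746,-1.51042) → ×s → (4.35414,-1.75964) → (4.35,-1.76)
v4: (5,0.5) → rotate → (3.61704,3.48813) → ×s → (4.21385,4.06367) → (4.21,4.06)
v5: (3.5,5) → rotate → (-0.34686,6.09341) → ×s → (-0.40409,7.09883) → (-0.40,7.10)
v6: (-2,0.5) → rotate → (-1.88018,-0.84553) → ×s → (-2.19041,-0.98504) → (-2.19,-0.99)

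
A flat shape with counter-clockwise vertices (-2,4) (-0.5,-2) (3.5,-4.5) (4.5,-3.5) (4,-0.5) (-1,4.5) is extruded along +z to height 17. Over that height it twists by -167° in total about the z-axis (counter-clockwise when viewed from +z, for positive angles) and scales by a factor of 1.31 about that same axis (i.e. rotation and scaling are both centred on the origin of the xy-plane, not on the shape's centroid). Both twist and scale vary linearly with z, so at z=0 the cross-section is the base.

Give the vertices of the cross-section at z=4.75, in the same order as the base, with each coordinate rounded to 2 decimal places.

t = z/height = 4.75/17 = 0.279412
s = 1 + (scale-1)·z/height = 1 + (1.31-1)·4.75/17 = 1.086618
θ = twist·z/height = -167°·4.75/17 = -46.6618° = -0.814401 rad
cos θ = 0.686304, sin θ = -0.727315 (intermediates below are computed at full precision and shown rounded to 5 d.p.)
v1: (-2,4) → rotate → (1.53665,4.19985) → ×s → (1.66975,4.56363) → (1.67,4.56)
v2: (-0.5,-2) → rotate → (-1.79778,-1.00895) → ×s → (-1.95350,-1.09634) → (-1.95,-1.10)
v3: (3.5,-4.5) → rotate → (-0.87085,-5.63397) → ×s → (-0.94628,-6.12197) → (-0.95,-6.12)
v4: (4.5,-3.5) → rotate → (0.54277,-5.67498) → ×s → (0.58978,-6.16653) → (0.59,-6.17)
v5: (4,-0.5) → rotate → (2.38156,-3.25241) → ×s → (2.58784,-3.53413) → (2.59,-3.53)
v6: (-1,4.5) → rotate → (2.58661,3.81568) → ×s → (2.81066,4.14619) → (2.81,4.15)

Cross-section at z=4.75: (1.67,4.56) (-1.95,-1.10) (-0.95,-6.12) (0.59,-6.17) (2.59,-3.53) (2.81,4.15)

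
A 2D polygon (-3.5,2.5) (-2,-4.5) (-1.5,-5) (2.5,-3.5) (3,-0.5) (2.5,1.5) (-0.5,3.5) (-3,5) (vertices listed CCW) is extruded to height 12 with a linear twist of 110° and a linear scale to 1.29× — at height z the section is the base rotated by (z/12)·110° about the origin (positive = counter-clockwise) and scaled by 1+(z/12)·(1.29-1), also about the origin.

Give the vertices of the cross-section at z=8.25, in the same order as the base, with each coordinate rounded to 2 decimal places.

Cross-section at z=8.25: (-3.95,-3.32) (4.63,-3.66) (5.36,-3.23) (4.81,1.86) (1.47,3.34) (-1.00,3.35) (-4.22,0.46) (-6.70,-2.00)

t = z/height = 8.25/12 = 0.6875
s = 1 + (scale-1)·z/height = 1 + (1.29-1)·8.25/12 = 1.199375
θ = twist·z/height = 110°·8.25/12 = 75.6250° = 1.319905 rad
cos θ = 0.248267, sin θ = 0.968692 (intermediates below are computed at full precision and shown rounded to 5 d.p.)
v1: (-3.5,2.5) → rotate → (-3.29066,-2.76975) → ×s → (-3.94674,-3.32197) → (-3.95,-3.32)
v2: (-2,-4.5) → rotate → (3.86258,-3.05459) → ×s → (4.63268,-3.66359) → (4.63,-3.66)
v3: (-1.5,-5) → rotate → (4.47106,-2.69437) → ×s → (5.36247,-3.23156) → (5.36,-3.23)
v4: (2.5,-3.5) → rotate → (4.01109,1.55279) → ×s → (4.81080,1.86238) → (4.81,1.86)
v5: (3,-0.5) → rotate → (1.22915,2.78194) → ×s → (1.47421,3.33659) → (1.47,3.34)
v6: (2.5,1.5) → rotate → (-0.83237,2.79413) → ×s → (-0.99832,3.35121) → (-1.00,3.35)
v7: (-0.5,3.5) → rotate → (-3.51455,0.38459) → ×s → (-4.21527,0.46127) → (-4.22,0.46)
v8: (-3,5) → rotate → (-5.58826,-1.66474) → ×s → (-6.70242,-1.99665) → (-6.70,-2.00)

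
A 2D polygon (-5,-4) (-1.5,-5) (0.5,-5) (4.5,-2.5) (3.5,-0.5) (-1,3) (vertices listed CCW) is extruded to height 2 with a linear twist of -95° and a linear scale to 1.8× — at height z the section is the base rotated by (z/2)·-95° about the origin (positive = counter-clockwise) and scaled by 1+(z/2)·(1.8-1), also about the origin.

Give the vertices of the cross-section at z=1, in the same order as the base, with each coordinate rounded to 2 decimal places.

Cross-section at z=1: (-8.86,1.38) (-6.58,-3.18) (-4.69,-5.25) (1.68,-7.01) (2.79,-4.09) (2.15,3.87)

t = z/height = 1/2 = 0.5
s = 1 + (scale-1)·z/height = 1 + (1.8-1)·1/2 = 1.400000
θ = twist·z/height = -95°·1/2 = -47.5000° = -0.829031 rad
cos θ = 0.675590, sin θ = -0.737277 (intermediates below are computed at full precision and shown rounded to 5 d.p.)
v1: (-5,-4) → rotate → (-6.32706,0.98403) → ×s → (-8.85788,1.37764) → (-8.86,1.38)
v2: (-1.5,-5) → rotate → (-4.69977,-2.27204) → ×s → (-6.57968,-3.18085) → (-6.58,-3.18)
v3: (0.5,-5) → rotate → (-3.34859,-3.74659) → ×s → (-4.68803,-5.24523) → (-4.69,-5.25)
v4: (4.5,-2.5) → rotate → (1.19696,-5.00672) → ×s → (1.67575,-7.00941) → (1.68,-7.01)
v5: (3.5,-0.5) → rotate → (1.99593,-2.91827) → ×s → (2.79430,-4.08557) → (2.79,-4.09)
v6: (-1,3) → rotate → (1.53624,2.76405) → ×s → (2.15074,3.86967) → (2.15,3.87)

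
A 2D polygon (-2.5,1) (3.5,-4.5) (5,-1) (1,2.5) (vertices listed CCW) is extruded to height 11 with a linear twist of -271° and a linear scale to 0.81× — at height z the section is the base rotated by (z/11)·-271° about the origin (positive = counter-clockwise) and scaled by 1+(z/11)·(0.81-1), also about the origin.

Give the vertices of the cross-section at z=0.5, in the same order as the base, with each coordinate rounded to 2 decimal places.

Cross-section at z=0.5: (-2.21,1.50) (2.44,-5.10) (4.63,-2.03) (1.50,2.21)

t = z/height = 0.5/11 = 0.0454545
s = 1 + (scale-1)·z/height = 1 + (0.81-1)·0.5/11 = 0.991364
θ = twist·z/height = -271°·0.5/11 = -12.3182° = -0.214993 rad
cos θ = 0.976978, sin θ = -0.213340 (intermediates below are computed at full precision and shown rounded to 5 d.p.)
v1: (-2.5,1) → rotate → (-2.22910,1.51033) → ×s → (-2.20985,1.49729) → (-2.21,1.50)
v2: (3.5,-4.5) → rotate → (2.45939,-5.14309) → ×s → (2.43815,-5.09867) → (2.44,-5.10)
v3: (5,-1) → rotate → (4.67155,-2.04368) → ×s → (4.63120,-2.02603) → (4.63,-2.03)
v4: (1,2.5) → rotate → (1.51033,2.22910) → ×s → (1.49729,2.20985) → (1.50,2.21)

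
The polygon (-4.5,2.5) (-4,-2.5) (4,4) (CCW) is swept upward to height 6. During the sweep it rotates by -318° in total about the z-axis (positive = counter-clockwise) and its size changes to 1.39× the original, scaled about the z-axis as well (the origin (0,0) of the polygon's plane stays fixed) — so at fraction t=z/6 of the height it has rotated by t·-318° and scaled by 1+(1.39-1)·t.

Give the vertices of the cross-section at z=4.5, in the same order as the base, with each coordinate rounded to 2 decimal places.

t = z/height = 4.5/6 = 0.75
s = 1 + (scale-1)·z/height = 1 + (1.39-1)·4.5/6 = 1.292500
θ = twist·z/height = -318°·4.5/6 = -238.5000° = -4.162610 rad
cos θ = -0.522499, sin θ = 0.852640 (intermediates below are computed at full precision and shown rounded to 5 d.p.)
v1: (-4.5,2.5) → rotate → (0.21964,-5.14313) → ×s → (0.28389,-6.64749) → (0.28,-6.65)
v2: (-4,-2.5) → rotate → (4.22159,-2.10431) → ×s → (5.45641,-2.71983) → (5.46,-2.72)
v3: (4,4) → rotate → (-5.50055,1.32057) → ×s → (-7.10947,1.70683) → (-7.11,1.71)

Cross-section at z=4.5: (0.28,-6.65) (5.46,-2.72) (-7.11,1.71)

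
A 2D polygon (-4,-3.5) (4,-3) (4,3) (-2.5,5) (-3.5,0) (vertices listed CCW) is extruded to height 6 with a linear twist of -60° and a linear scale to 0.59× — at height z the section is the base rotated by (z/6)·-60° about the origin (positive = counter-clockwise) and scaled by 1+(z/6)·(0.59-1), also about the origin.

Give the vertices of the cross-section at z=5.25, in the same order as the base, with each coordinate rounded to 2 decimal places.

t = z/height = 5.25/6 = 0.875
s = 1 + (scale-1)·z/height = 1 + (0.59-1)·5.25/6 = 0.641250
θ = twist·z/height = -60°·5.25/6 = -52.5000° = -0.916298 rad
cos θ = 0.608761, sin θ = -0.793353 (intermediates below are computed at full precision and shown rounded to 5 d.p.)
v1: (-4,-3.5) → rotate → (-5.21178,1.04275) → ×s → (-3.34206,0.66866) → (-3.34,0.67)
v2: (4,-3) → rotate → (0.05499,-4.99970) → ×s → (0.03526,-3.20606) → (0.04,-3.21)
v3: (4,3) → rotate → (4.81511,-1.34713) → ×s → (3.08769,-0.86385) → (3.09,-0.86)
v4: (-2.5,5) → rotate → (2.44486,5.02719) → ×s → (1.56777,3.22369) → (1.57,3.22)
v5: (-3.5,0) → rotate → (-2.13067,2.77674) → ×s → (-1.36629,1.78058) → (-1.37,1.78)

Cross-section at z=5.25: (-3.34,0.67) (0.04,-3.21) (3.09,-0.86) (1.57,3.22) (-1.37,1.78)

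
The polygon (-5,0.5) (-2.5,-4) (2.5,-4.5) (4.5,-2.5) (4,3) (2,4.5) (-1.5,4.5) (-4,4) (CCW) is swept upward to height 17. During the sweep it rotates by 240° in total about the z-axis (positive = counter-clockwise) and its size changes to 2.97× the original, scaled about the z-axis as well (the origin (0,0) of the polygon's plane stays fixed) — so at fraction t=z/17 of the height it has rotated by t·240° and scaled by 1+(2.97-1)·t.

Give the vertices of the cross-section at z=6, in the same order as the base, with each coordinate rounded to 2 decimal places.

t = z/height = 6/17 = 0.352941
s = 1 + (scale-1)·z/height = 1 + (2.97-1)·6/17 = 1.695294
θ = twist·z/height = 240°·6/17 = 84.7059° = 1.478397 rad
cos θ = 0.092268, sin θ = 0.995734 (intermediates below are computed at full precision and shown rounded to 5 d.p.)
v1: (-5,0.5) → rotate → (-0.95921,-4.93254) → ×s → (-1.62614,-8.36210) → (-1.63,-8.36)
v2: (-2.5,-4) → rotate → (3.75227,-2.85841) → ×s → (6.36119,-4.84584) → (6.36,-4.85)
v3: (2.5,-4.5) → rotate → (4.71147,2.07413) → ×s → (7.98734,3.51626) → (7.99,3.52)
v4: (4.5,-2.5) → rotate → (2.90454,4.25013) → ×s → (4.92405,7.20523) → (4.92,7.21)
v5: (4,3) → rotate → (-2.61813,4.25974) → ×s → (-4.43850,7.22152) → (-4.44,7.22)
v6: (2,4.5) → rotate → (-4.29627,2.40668) → ×s → (-7.28344,4.08002) → (-7.28,4.08)
v7: (-1.5,4.5) → rotate → (-4.61921,-1.07839) → ×s → (-7.83091,-1.82819) → (-7.83,-1.83)
v8: (-4,4) → rotate → (-4.35201,-3.61386) → ×s → (-7.37794,-6.12656) → (-7.38,-6.13)

Cross-section at z=6: (-1.63,-8.36) (6.36,-4.85) (7.99,3.52) (4.92,7.21) (-4.44,7.22) (-7.28,4.08) (-7.83,-1.83) (-7.38,-6.13)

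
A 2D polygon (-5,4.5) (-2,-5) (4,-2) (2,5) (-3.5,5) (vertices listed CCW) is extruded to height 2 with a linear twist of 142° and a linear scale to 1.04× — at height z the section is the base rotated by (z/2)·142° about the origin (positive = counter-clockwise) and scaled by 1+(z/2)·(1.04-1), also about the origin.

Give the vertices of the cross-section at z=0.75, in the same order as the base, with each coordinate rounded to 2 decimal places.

t = z/height = 0.75/2 = 0.375
s = 1 + (scale-1)·z/height = 1 + (1.04-1)·0.75/2 = 1.015000
θ = twist·z/height = 142°·0.75/2 = 53.2500° = 0.929388 rad
cos θ = 0.598325, sin θ = 0.801254 (intermediates below are computed at full precision and shown rounded to 5 d.p.)
v1: (-5,4.5) → rotate → (-6.59727,-1.31381) → ×s → (-6.69622,-1.33352) → (-6.70,-1.33)
v2: (-2,-5) → rotate → (2.80962,-4.59413) → ×s → (2.85176,-4.66304) → (2.85,-4.66)
v3: (4,-2) → rotate → (3.99581,2.00837) → ×s → (4.05574,2.03849) → (4.06,2.04)
v4: (2,5) → rotate → (-2.80962,4.59413) → ×s → (-2.85176,4.66304) → (-2.85,4.66)
v5: (-3.5,5) → rotate → (-6.10041,0.18723) → ×s → (-6.19191,0.19004) → (-6.19,0.19)

Cross-section at z=0.75: (-6.70,-1.33) (2.85,-4.66) (4.06,2.04) (-2.85,4.66) (-6.19,0.19)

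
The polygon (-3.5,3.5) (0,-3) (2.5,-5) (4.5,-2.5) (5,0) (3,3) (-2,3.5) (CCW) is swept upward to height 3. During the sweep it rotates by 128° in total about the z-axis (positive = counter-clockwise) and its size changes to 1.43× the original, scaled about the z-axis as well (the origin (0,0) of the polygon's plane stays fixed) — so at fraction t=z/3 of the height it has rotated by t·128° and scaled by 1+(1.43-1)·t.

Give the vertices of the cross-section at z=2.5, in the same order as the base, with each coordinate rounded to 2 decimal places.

Cross-section at z=2.5: (-3.19,-5.92) (3.90,1.17) (5.53,5.20) (1.50,6.83) (-1.95,6.51) (-5.07,2.74) (-3.78,-3.97)

t = z/height = 2.5/3 = 0.833333
s = 1 + (scale-1)·z/height = 1 + (1.43-1)·2.5/3 = 1.358333
θ = twist·z/height = 128°·2.5/3 = 106.6667° = 1.861685 rad
cos θ = -0.286803, sin θ = 0.957990 (intermediates below are computed at full precision and shown rounded to 5 d.p.)
v1: (-3.5,3.5) → rotate → (-2.34915,-4.35677) → ×s → (-3.19093,-5.91795) → (-3.19,-5.92)
v2: (0,-3) → rotate → (2.87397,0.86041) → ×s → (3.90381,1.16872) → (3.90,1.17)
v3: (2.5,-5) → rotate → (4.07294,3.82899) → ×s → (5.53241,5.20104) → (5.53,5.20)
v4: (4.5,-2.5) → rotate → (1.10436,5.02796) → ×s → (1.50009,6.82965) → (1.50,6.83)
v5: (5,0) → rotate → (-1.43402,4.78995) → ×s → (-1.94787,6.50635) → (-1.95,6.51)
v6: (3,3) → rotate → (-3.73438,2.01356) → ×s → (-5.07253,2.73508) → (-5.07,2.74)
v7: (-2,3.5) → rotate → (-2.77936,-2.91979) → ×s → (-3.77529,-3.96605) → (-3.78,-3.97)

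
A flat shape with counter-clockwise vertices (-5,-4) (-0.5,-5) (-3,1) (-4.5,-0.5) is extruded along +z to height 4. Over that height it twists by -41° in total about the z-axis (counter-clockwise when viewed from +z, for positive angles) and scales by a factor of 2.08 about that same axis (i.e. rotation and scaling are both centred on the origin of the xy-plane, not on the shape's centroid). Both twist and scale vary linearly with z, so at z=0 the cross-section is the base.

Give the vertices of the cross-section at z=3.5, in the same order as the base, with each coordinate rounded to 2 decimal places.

t = z/height = 3.5/4 = 0.875
s = 1 + (scale-1)·z/height = 1 + (2.08-1)·3.5/4 = 1.945000
θ = twist·z/height = -41°·3.5/4 = -35.8750° = -0.626137 rad
cos θ = 0.810297, sin θ = -0.586019 (intermediates below are computed at full precision and shown rounded to 5 d.p.)
v1: (-5,-4) → rotate → (-6.39556,-0.31110) → ×s → (-12.43937,-0.60508) → (-12.44,-0.61)
v2: (-0.5,-5) → rotate → (-3.33524,-3.75848) → ×s → (-6.48705,-7.31024) → (-6.49,-7.31)
v3: (-3,1) → rotate → (-1.84487,2.56835) → ×s → (-3.58828,4.99545) → (-3.59,5.00)
v4: (-4.5,-0.5) → rotate → (-3.93935,2.23194) → ×s → (-7.66203,4.34112) → (-7.66,4.34)

Cross-section at z=3.5: (-12.44,-0.61) (-6.49,-7.31) (-3.59,5.00) (-7.66,4.34)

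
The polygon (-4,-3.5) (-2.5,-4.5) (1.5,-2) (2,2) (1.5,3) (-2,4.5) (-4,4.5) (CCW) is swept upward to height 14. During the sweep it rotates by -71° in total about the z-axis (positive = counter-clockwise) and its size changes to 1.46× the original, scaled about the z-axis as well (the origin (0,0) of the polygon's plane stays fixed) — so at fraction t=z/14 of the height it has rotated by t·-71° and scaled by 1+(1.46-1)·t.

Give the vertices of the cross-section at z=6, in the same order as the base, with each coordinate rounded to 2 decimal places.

Cross-section at z=6: (-6.25,-1.19) (-5.31,-3.13) (0.34,-2.97) (3.28,0.85) (3.37,2.19) (0.66,5.86) (-1.40,7.07)

t = z/height = 6/14 = 0.428571
s = 1 + (scale-1)·z/height = 1 + (1.46-1)·6/14 = 1.197143
θ = twist·z/height = -71°·6/14 = -30.4286° = -0.531079 rad
cos θ = 0.862261, sin θ = -0.506464 (intermediates below are computed at full precision and shown rounded to 5 d.p.)
v1: (-4,-3.5) → rotate → (-5.22167,-0.99206) → ×s → (-6.25108,-1.18764) → (-6.25,-1.19)
v2: (-2.5,-4.5) → rotate → (-4.43474,-2.61402) → ×s → (-5.30902,-3.12935) → (-5.31,-3.13)
v3: (1.5,-2) → rotate → (0.28046,-2.48422) → ×s → (0.33576,-2.97396) → (0.34,-2.97)
v4: (2,2) → rotate → (2.73745,0.71159) → ×s → (3.27712,0.85188) → (3.28,0.85)
v5: (1.5,3) → rotate → (2.81278,1.82709) → ×s → (3.36730,2.18729) → (3.37,2.19)
v6: (-2,4.5) → rotate → (0.55456,4.89310) → ×s → (0.66389,5.85774) → (0.66,5.86)
v7: (-4,4.5) → rotate → (-1.16996,5.90603) → ×s → (-1.40061,7.07036) → (-1.40,7.07)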